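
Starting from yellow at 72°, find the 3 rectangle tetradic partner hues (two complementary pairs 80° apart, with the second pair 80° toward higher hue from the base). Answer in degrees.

152°, 252° and 332°

A rectangular tetradic uses two complementary pairs 80° apart: offsets 0°, 80°, 180°, 260°.
72 + 80 = 152°
72 + 180 = 252°
72 + 260 = 332°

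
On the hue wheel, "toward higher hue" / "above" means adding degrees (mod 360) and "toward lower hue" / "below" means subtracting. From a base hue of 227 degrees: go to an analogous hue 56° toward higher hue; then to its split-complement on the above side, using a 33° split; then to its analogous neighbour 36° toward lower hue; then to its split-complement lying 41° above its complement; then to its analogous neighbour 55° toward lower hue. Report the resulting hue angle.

266°

227 + 56 = 283°   (analog 56° ↑)
283 + 213 = 496 → 496 − 360 = 136°   (split-comp 33° ↑)
136 − 36 = 100°   (analog 36° ↓)
100 + 221 = 321°   (split-comp 41° ↑)
321 − 55 = 266°   (analog 55° ↓)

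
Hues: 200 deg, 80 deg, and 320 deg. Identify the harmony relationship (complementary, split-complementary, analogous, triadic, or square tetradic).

Sort the hues: 80°, 200°, 320°.
Successive gaps around the wheel: 120°, 120°, 120°.
Three hues equally spaced 120° apart form a triad.

triadic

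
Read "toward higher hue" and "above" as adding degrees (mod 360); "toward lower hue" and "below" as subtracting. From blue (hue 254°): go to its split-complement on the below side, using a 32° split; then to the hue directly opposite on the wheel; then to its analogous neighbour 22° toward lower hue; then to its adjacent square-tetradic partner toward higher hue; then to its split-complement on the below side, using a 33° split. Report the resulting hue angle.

77°

254 + 148 = 402 → 402 − 360 = 42°   (split-comp 32° ↓)
42 + 180 = 222°   (complement)
222 − 22 = 200°   (analog 22° ↓)
200 + 90 = 290°   (square ↑)
290 + 147 = 437 → 437 − 360 = 77°   (split-comp 33° ↓)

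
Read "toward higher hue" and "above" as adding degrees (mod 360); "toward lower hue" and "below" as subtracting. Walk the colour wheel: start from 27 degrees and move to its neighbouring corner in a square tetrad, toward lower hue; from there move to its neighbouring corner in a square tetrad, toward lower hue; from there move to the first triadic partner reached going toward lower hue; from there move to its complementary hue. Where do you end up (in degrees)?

267°

square ↓ −90°: 27 − 90 = -63 → -63 + 360 = 297°
square ↓ −90°: 297 − 90 = 207°
triadic ↓ −120°: 207 − 120 = 87°
complement +180°: 87 + 180 = 267°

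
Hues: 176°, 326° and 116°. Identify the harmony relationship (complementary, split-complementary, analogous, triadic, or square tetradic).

split-complementary

Sort the hues: 116°, 176°, 326°.
Successive gaps around the wheel: 60°, 150°, 150°.
Two 150° gaps and one 60° gap — a base hue opposite a pair of accents 30° either side of its complement — is the split-complementary pattern.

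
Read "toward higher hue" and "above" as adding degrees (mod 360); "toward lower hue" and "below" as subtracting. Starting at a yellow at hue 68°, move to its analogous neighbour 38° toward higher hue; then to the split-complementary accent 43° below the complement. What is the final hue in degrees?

+38° (analog 38° ↑): 68 + 38 = 106°
+137° (split-comp 43° ↓): 106 + 137 = 243°

243°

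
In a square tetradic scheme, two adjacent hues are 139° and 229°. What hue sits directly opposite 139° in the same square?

319°

A square tetradic scheme places four hues 90° apart; opposite corners are 180° apart.
139 + 180 = 319°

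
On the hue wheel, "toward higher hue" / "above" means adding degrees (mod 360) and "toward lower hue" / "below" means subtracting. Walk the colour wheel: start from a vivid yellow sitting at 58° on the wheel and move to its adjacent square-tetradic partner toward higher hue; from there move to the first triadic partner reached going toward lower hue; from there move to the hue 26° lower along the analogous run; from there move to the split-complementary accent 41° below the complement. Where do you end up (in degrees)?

+90° (square ↑): 58 + 90 = 148°
−120° (triadic ↓): 148 − 120 = 28°
−26° (analog 26° ↓): 28 − 26 = 2°
+139° (split-comp 41° ↓): 2 + 139 = 141°

141°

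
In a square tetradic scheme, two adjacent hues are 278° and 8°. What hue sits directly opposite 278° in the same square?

98°

A square tetradic scheme places four hues 90° apart; opposite corners are 180° apart.
278 + 180 = 458 → 458 − 360 = 98°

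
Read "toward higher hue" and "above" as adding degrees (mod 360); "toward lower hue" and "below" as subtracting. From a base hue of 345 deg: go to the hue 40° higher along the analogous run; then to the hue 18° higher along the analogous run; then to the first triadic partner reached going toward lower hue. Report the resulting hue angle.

analog 40° ↑ +40°: 345 + 40 = 385 → 385 − 360 = 25°
analog 18° ↑ +18°: 25 + 18 = 43°
triadic ↓ −120°: 43 − 120 = -77 → -77 + 360 = 283°

283°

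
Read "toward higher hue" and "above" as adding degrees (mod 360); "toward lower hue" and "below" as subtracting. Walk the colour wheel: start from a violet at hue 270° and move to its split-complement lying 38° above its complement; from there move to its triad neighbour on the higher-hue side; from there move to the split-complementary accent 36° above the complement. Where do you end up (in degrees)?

104°

+218° (split-comp 38° ↑): 270 + 218 = 488 → 488 − 360 = 128°
+120° (triadic ↑): 128 + 120 = 248°
+216° (split-comp 36° ↑): 248 + 216 = 464 → 464 − 360 = 104°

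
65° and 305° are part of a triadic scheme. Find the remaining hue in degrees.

A triad places three hues 120° apart.
The full set through 65° is {65°, 185°, 305°}.
Given {65°, 305°}, the missing hue is 185°.

185°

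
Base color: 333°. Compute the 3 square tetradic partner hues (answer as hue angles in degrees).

63°, 153° and 243°

A square tetradic scheme places four hues every 90°.
333 + 90 = 423 → 423 − 360 = 63°
333 + 180 = 513 → 513 − 360 = 153°
333 + 270 = 603 → 603 − 360 = 243°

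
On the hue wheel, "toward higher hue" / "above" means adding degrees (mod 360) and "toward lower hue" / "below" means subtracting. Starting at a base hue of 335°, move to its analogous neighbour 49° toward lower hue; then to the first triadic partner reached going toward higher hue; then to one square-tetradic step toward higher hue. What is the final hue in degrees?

analog 49° ↓ −49°: 335 − 49 = 286°
triadic ↑ +120°: 286 + 120 = 406 → 406 − 360 = 46°
square ↑ +90°: 46 + 90 = 136°

136°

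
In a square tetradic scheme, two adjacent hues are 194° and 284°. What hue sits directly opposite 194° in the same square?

A square tetradic scheme places four hues 90° apart; opposite corners are 180° apart.
194 + 180 = 374 → 374 − 360 = 14°

14°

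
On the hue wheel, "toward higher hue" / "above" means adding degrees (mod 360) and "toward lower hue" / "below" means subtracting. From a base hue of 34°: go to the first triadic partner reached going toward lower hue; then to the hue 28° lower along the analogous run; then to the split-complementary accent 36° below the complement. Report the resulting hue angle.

30°

triadic ↓ −120°: 34 − 120 = -86 → -86 + 360 = 274°
analog 28° ↓ −28°: 274 − 28 = 246°
split-comp 36° ↓ +144°: 246 + 144 = 390 → 390 − 360 = 30°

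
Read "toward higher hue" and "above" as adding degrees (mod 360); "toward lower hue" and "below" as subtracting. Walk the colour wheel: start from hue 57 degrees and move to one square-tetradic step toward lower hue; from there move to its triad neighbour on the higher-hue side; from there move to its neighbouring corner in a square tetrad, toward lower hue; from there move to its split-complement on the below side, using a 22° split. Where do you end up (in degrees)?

155°

square ↓ −90°: 57 − 90 = -33 → -33 + 360 = 327°
triadic ↑ +120°: 327 + 120 = 447 → 447 − 360 = 87°
square ↓ −90°: 87 − 90 = -3 → -3 + 360 = 357°
split-comp 22° ↓ +158°: 357 + 158 = 515 → 515 − 360 = 155°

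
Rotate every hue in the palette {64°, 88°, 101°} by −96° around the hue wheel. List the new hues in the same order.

64 − 96 = -32 → -32 + 360 = 328°
88 − 96 = -8 → -8 + 360 = 352°
101 − 96 = 5°

328°, 352°, 5°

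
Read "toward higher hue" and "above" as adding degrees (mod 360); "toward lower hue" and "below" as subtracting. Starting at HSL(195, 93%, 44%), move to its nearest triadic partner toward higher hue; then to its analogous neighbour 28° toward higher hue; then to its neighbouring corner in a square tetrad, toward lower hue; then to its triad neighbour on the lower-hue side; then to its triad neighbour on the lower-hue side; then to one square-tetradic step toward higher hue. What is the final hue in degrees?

103°

195 + 120 = 315°   (triadic ↑)
315 + 28 = 343°   (analog 28° ↑)
343 − 90 = 253°   (square ↓)
253 − 120 = 133°   (triadic ↓)
133 − 120 = 13°   (triadic ↓)
13 + 90 = 103°   (square ↑)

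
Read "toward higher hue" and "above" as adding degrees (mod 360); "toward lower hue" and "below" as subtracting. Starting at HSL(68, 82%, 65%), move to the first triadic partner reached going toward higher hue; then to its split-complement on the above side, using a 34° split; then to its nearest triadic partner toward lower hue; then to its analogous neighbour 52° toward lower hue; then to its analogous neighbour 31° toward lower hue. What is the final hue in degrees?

+120° (triadic ↑): 68 + 120 = 188°
+214° (split-comp 34° ↑): 188 + 214 = 402 → 402 − 360 = 42°
−120° (triadic ↓): 42 − 120 = -78 → -78 + 360 = 282°
−52° (analog 52° ↓): 282 − 52 = 230°
−31° (analog 31° ↓): 230 − 31 = 199°

199°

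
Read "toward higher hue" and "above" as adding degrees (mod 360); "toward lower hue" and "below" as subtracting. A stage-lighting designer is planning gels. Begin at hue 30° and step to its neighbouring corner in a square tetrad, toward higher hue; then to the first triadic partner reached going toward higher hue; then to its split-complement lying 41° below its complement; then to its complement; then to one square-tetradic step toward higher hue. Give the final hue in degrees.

+90° (square ↑): 30 + 90 = 120°
+120° (triadic ↑): 120 + 120 = 240°
+139° (split-comp 41° ↓): 240 + 139 = 379 → 379 − 360 = 19°
+180° (complement): 19 + 180 = 199°
+90° (square ↑): 199 + 90 = 289°

289°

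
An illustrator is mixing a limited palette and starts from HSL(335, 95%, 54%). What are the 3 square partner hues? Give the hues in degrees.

65°, 155°, and 245°

A square tetradic scheme places four hues every 90°.
335 + 90 = 425 → 425 − 360 = 65°
335 + 180 = 515 → 515 − 360 = 155°
335 + 270 = 605 → 605 − 360 = 245°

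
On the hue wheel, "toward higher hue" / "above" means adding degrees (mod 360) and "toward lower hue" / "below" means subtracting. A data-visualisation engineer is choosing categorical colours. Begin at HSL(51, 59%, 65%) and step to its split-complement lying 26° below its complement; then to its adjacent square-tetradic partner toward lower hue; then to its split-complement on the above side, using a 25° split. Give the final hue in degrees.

split-comp 26° ↓ +154°: 51 + 154 = 205°
square ↓ −90°: 205 − 90 = 115°
split-comp 25° ↑ +205°: 115 + 205 = 320°

320°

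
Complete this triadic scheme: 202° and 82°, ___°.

A triad places three hues 120° apart.
The full set through 82° is {82°, 202°, 322°}.
Given {82°, 202°}, the missing hue is 322°.

322°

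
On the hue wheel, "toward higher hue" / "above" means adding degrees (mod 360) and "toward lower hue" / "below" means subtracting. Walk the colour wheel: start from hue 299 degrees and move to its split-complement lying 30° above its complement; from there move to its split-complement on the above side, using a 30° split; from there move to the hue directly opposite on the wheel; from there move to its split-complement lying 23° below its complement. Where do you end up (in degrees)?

336°

split-comp 30° ↑ +210°: 299 + 210 = 509 → 509 − 360 = 149°
split-comp 30° ↑ +210°: 149 + 210 = 359°
complement +180°: 359 + 180 = 539 → 539 − 360 = 179°
split-comp 23° ↓ +157°: 179 + 157 = 336°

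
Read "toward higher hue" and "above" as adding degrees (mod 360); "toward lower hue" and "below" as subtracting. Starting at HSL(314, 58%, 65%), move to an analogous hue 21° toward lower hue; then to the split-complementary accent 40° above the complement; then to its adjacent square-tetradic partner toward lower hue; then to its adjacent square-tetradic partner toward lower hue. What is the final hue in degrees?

analog 21° ↓ −21°: 314 − 21 = 293°
split-comp 40° ↑ +220°: 293 + 220 = 513 → 513 − 360 = 153°
square ↓ −90°: 153 − 90 = 63°
square ↓ −90°: 63 − 90 = -27 → -27 + 360 = 333°

333°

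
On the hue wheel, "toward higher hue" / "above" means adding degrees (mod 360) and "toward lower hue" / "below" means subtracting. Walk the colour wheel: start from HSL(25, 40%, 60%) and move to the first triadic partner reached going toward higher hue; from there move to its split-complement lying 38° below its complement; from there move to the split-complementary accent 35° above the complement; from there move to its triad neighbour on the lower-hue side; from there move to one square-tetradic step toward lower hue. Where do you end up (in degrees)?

292°

triadic ↑ +120°: 25 + 120 = 145°
split-comp 38° ↓ +142°: 145 + 142 = 287°
split-comp 35° ↑ +215°: 287 + 215 = 502 → 502 − 360 = 142°
triadic ↓ −120°: 142 − 120 = 22°
square ↓ −90°: 22 − 90 = -68 → -68 + 360 = 292°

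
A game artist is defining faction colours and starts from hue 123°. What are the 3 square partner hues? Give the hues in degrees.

213°, 303° and 33°

A square tetradic scheme places four hues every 90°.
123 + 90 = 213°
123 + 180 = 303°
123 + 270 = 393 → 393 − 360 = 33°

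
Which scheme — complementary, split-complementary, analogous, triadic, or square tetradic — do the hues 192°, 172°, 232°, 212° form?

Sort the hues: 172°, 192°, 212°, 232°.
Successive gaps around the wheel: 20°, 20°, 20°, 300°.
A run of hues at equal small steps (20°) with one large closing gap is an analogous group.

analogous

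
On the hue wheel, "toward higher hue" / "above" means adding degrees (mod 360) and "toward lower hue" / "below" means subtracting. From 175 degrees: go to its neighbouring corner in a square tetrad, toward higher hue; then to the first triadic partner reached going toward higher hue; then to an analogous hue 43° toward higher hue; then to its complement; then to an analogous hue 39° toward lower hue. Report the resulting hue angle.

175 + 90 = 265°   (square ↑)
265 + 120 = 385 → 385 − 360 = 25°   (triadic ↑)
25 + 43 = 68°   (analog 43° ↑)
68 + 180 = 248°   (complement)
248 − 39 = 209°   (analog 39° ↓)

209°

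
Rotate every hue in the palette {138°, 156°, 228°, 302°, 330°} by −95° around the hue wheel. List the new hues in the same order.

138 − 95 = 43°
156 − 95 = 61°
228 − 95 = 133°
302 − 95 = 207°
330 − 95 = 235°

43°, 61°, 133°, 207°, 235°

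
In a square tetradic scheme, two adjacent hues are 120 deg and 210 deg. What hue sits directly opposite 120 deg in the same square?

300°

A square tetradic scheme places four hues 90° apart; opposite corners are 180° apart.
120 + 180 = 300°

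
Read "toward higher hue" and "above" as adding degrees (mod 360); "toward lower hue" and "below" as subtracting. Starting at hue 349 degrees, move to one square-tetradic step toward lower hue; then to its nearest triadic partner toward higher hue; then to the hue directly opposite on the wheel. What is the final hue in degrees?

−90° (square ↓): 349 − 90 = 259°
+120° (triadic ↑): 259 + 120 = 379 → 379 − 360 = 19°
+180° (complement): 19 + 180 = 199°

199°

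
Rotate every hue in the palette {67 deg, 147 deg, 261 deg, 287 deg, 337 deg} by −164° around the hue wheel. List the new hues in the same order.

263°, 343°, 97°, 123°, 173°

67 − 164 = -97 → -97 + 360 = 263°
147 − 164 = -17 → -17 + 360 = 343°
261 − 164 = 97°
287 − 164 = 123°
337 − 164 = 173°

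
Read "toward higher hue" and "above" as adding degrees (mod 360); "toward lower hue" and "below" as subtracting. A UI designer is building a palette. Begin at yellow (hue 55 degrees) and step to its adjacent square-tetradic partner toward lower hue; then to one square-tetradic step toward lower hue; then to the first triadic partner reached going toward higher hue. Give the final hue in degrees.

355°

−90° (square ↓): 55 − 90 = -35 → -35 + 360 = 325°
−90° (square ↓): 325 − 90 = 235°
+120° (triadic ↑): 235 + 120 = 355°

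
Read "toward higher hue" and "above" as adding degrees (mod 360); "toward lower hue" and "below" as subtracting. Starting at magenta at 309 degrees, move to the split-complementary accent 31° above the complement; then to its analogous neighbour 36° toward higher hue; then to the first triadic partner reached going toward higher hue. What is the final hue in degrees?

316°

split-comp 31° ↑ +211°: 309 + 211 = 520 → 520 − 360 = 160°
analog 36° ↑ +36°: 160 + 36 = 196°
triadic ↑ +120°: 196 + 120 = 316°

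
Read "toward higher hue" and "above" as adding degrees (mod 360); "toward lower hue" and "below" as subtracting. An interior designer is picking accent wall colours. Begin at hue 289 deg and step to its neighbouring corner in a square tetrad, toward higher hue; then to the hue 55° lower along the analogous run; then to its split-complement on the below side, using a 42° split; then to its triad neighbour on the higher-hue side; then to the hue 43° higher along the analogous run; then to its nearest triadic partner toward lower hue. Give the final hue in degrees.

145°

+90° (square ↑): 289 + 90 = 379 → 379 − 360 = 19°
−55° (analog 55° ↓): 19 − 55 = -36 → -36 + 360 = 324°
+138° (split-comp 42° ↓): 324 + 138 = 462 → 462 − 360 = 102°
+120° (triadic ↑): 102 + 120 = 222°
+43° (analog 43° ↑): 222 + 43 = 265°
−120° (triadic ↓): 265 − 120 = 145°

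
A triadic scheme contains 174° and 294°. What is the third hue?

54°

A triad spaces three hues 120° apart.
The full set is {54°, 174°, 294°}.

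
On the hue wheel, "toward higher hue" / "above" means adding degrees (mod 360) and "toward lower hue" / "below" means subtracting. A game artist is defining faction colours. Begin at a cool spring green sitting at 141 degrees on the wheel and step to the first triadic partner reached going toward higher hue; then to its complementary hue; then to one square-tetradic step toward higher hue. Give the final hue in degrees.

triadic ↑ +120°: 141 + 120 = 261°
complement +180°: 261 + 180 = 441 → 441 − 360 = 81°
square ↑ +90°: 81 + 90 = 171°

171°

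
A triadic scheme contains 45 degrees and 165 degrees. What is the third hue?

A triad spaces three hues 120° apart.
The full set is {45°, 165°, 285°}.

285°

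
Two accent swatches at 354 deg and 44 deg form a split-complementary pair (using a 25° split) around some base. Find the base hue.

The accents sit 25° either side of the complement, so the complement is their short-arc midpoint on the wheel.
Short-arc midpoint of 354° and 44°: 19°.
Base is 180° from the complement: 19 − 180 = -161 → -161 + 360 = 199°

199°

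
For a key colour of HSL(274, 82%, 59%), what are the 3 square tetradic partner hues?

A square tetradic scheme places four hues every 90°.
274 + 90 = 364 → 364 − 360 = 4°
274 + 180 = 454 → 454 − 360 = 94°
274 + 270 = 544 → 544 − 360 = 184°

4°, 94° and 184°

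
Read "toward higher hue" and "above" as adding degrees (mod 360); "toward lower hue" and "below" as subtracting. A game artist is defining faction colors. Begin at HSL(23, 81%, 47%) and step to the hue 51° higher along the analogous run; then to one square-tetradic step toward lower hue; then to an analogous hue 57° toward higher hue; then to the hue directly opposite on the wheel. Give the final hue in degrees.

+51° (analog 51° ↑): 23 + 51 = 74°
−90° (square ↓): 74 − 90 = -16 → -16 + 360 = 344°
+57° (analog 57° ↑): 344 + 57 = 401 → 401 − 360 = 41°
+180° (complement): 41 + 180 = 221°

221°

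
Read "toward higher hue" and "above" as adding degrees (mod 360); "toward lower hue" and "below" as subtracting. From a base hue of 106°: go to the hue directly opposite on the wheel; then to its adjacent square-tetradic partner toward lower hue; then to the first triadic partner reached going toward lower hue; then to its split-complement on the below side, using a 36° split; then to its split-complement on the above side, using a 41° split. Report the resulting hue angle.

106 + 180 = 286°   (complement)
286 − 90 = 196°   (square ↓)
196 − 120 = 76°   (triadic ↓)
76 + 144 = 220°   (split-comp 36° ↓)
220 + 221 = 441 → 441 − 360 = 81°   (split-comp 41° ↑)

81°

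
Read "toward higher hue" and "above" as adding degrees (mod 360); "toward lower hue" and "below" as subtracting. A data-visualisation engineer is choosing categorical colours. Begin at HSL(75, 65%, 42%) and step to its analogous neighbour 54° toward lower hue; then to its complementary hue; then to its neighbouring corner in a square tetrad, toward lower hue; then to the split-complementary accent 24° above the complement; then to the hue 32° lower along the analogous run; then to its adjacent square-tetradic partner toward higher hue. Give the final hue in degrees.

analog 54° ↓ −54°: 75 − 54 = 21°
complement +180°: 21 + 180 = 201°
square ↓ −90°: 201 − 90 = 111°
split-comp 24° ↑ +204°: 111 + 204 = 315°
analog 32° ↓ −32°: 315 − 32 = 283°
square ↑ +90°: 283 + 90 = 373 → 373 − 360 = 13°

13°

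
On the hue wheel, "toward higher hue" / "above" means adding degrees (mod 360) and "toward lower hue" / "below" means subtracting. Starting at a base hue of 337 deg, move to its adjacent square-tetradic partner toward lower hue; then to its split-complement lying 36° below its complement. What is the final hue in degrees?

−90° (square ↓): 337 − 90 = 247°
+144° (split-comp 36° ↓): 247 + 144 = 391 → 391 − 360 = 31°

31°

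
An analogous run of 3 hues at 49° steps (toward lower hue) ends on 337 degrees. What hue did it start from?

75°

2 steps of 49° (toward lower hue) give a net shift of −98°.
Start = end − shift: 337 + 98 = 435 → 435 − 360 = 75°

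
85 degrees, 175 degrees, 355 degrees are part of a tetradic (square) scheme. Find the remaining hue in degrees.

A square tetradic scheme places four hues every 90°.
The full set through 85° is {85°, 175°, 265°, 355°}.
Given {85°, 175°, 355°}, the missing hue is 265°.

265°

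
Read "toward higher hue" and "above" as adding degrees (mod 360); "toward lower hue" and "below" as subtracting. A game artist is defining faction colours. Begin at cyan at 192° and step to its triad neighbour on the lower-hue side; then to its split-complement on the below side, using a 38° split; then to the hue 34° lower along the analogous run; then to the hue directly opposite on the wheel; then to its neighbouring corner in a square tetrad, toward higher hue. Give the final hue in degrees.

triadic ↓ −120°: 192 − 120 = 72°
split-comp 38° ↓ +142°: 72 + 142 = 214°
analog 34° ↓ −34°: 214 − 34 = 180°
complement +180°: 180 + 180 = 360 → 360 − 360 = 0°
square ↑ +90°: 0 + 90 = 90°

90°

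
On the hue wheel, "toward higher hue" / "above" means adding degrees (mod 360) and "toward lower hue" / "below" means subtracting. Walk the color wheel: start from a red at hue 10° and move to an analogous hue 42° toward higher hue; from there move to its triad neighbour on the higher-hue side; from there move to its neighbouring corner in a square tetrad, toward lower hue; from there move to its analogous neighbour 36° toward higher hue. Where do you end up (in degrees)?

+42° (analog 42° ↑): 10 + 42 = 52°
+120° (triadic ↑): 52 + 120 = 172°
−90° (square ↓): 172 − 90 = 82°
+36° (analog 36° ↑): 82 + 36 = 118°

118°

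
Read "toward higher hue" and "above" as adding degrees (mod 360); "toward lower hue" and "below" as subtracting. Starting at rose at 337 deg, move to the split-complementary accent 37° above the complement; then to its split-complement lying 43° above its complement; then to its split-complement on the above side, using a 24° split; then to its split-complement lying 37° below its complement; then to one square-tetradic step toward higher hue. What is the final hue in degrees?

134°

+217° (split-comp 37° ↑): 337 + 217 = 554 → 554 − 360 = 194°
+223° (split-comp 43° ↑): 194 + 223 = 417 → 417 − 360 = 57°
+204° (split-comp 24° ↑): 57 + 204 = 261°
+143° (split-comp 37° ↓): 261 + 143 = 404 → 404 − 360 = 44°
+90° (square ↑): 44 + 90 = 134°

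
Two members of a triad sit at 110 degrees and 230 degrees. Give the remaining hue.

350°

A triad spaces three hues 120° apart.
The full set is {110°, 230°, 350°}.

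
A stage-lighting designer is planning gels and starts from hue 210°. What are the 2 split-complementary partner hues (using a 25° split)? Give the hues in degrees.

Split-complementary hues sit 25° either side of the complement.
Complement of 210°: 210 + 180 = 390 → 390 − 360 = 30°
30 − 25 = 5°
30 + 25 = 55°

5° and 55°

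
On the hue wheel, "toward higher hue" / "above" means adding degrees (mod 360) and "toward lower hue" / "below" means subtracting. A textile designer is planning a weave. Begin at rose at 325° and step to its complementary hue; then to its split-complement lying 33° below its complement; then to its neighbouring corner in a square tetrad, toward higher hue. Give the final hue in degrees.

+180° (complement): 325 + 180 = 505 → 505 − 360 = 145°
+147° (split-comp 33° ↓): 145 + 147 = 292°
+90° (square ↑): 292 + 90 = 382 → 382 − 360 = 22°

22°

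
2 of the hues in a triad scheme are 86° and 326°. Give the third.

206°

A triad places three hues 120° apart.
The full set through 86° is {86°, 206°, 326°}.
Given {86°, 326°}, the missing hue is 206°.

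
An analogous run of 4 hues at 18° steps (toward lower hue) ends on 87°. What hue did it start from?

141°

3 steps of 18° (toward lower hue) give a net shift of −54°.
Start = end − shift: 87 + 54 = 141°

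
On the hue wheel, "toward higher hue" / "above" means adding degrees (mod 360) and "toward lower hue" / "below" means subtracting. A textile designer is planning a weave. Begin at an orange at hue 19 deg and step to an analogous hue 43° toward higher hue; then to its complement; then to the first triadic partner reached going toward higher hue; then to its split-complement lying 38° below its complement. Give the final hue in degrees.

analog 43° ↑ +43°: 19 + 43 = 62°
complement +180°: 62 + 180 = 242°
triadic ↑ +120°: 242 + 120 = 362 → 362 − 360 = 2°
split-comp 38° ↓ +142°: 2 + 142 = 144°

144°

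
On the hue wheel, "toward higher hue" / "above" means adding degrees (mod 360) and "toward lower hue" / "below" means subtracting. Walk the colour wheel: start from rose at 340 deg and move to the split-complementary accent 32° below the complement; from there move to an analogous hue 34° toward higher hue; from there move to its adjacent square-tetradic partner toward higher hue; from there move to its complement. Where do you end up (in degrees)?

72°

+148° (split-comp 32° ↓): 340 + 148 = 488 → 488 − 360 = 128°
+34° (analog 34° ↑): 128 + 34 = 162°
+90° (square ↑): 162 + 90 = 252°
+180° (complement): 252 + 180 = 432 → 432 − 360 = 72°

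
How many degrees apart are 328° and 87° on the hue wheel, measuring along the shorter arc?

|328 − 87| = 241.
The shorter arc is 360 − 241 = 119°.

119°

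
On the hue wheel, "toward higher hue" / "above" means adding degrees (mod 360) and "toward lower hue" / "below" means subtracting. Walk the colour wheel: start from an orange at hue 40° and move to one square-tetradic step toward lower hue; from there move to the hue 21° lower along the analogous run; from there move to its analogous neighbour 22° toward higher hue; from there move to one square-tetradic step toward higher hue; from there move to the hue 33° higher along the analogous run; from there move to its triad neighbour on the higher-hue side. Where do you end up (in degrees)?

40 − 90 = -50 → -50 + 360 = 310°   (square ↓)
310 − 21 = 289°   (analog 21° ↓)
289 + 22 = 311°   (analog 22° ↑)
311 + 90 = 401 → 401 − 360 = 41°   (square ↑)
41 + 33 = 74°   (analog 33° ↑)
74 + 120 = 194°   (triadic ↑)

194°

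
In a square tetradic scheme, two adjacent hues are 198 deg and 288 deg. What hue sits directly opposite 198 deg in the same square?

A square tetradic scheme places four hues 90° apart; opposite corners are 180° apart.
198 + 180 = 378 → 378 − 360 = 18°

18°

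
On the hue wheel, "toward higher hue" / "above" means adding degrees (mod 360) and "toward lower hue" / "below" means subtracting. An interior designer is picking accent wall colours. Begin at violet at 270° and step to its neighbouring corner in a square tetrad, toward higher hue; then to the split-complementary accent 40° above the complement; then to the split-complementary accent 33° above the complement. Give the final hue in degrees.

73°

square ↑ +90°: 270 + 90 = 360 → 360 − 360 = 0°
split-comp 40° ↑ +220°: 0 + 220 = 220°
split-comp 33° ↑ +213°: 220 + 213 = 433 → 433 − 360 = 73°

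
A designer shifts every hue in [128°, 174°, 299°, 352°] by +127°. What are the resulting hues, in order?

128 + 127 = 255°
174 + 127 = 301°
299 + 127 = 426 → 426 − 360 = 66°
352 + 127 = 479 → 479 − 360 = 119°

255°, 301°, 66°, 119°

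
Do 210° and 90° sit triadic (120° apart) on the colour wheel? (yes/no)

yes

Angular distance: |210 − 90| = 120 = 120°.
Triadic (120° apart) requires 120°.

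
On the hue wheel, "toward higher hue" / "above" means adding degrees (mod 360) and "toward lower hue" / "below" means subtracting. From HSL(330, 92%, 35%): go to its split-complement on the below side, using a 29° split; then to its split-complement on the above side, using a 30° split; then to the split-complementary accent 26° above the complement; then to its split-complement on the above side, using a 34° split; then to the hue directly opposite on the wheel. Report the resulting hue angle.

211°

split-comp 29° ↓ +151°: 330 + 151 = 481 → 481 − 360 = 121°
split-comp 30° ↑ +210°: 121 + 210 = 331°
split-comp 26° ↑ +206°: 331 + 206 = 537 → 537 − 360 = 177°
split-comp 34° ↑ +214°: 177 + 214 = 391 → 391 − 360 = 31°
complement +180°: 31 + 180 = 211°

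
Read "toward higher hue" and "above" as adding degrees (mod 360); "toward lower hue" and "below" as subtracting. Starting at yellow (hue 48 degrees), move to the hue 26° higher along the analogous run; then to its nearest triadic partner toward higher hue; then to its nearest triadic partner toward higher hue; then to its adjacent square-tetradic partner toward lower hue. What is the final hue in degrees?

48 + 26 = 74°   (analog 26° ↑)
74 + 120 = 194°   (triadic ↑)
194 + 120 = 314°   (triadic ↑)
314 − 90 = 224°   (square ↓)

224°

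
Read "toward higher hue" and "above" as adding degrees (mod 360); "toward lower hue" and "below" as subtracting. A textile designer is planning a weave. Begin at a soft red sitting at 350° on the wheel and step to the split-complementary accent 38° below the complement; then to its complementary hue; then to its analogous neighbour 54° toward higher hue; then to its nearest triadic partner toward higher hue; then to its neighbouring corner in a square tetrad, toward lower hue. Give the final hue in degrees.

split-comp 38° ↓ +142°: 350 + 142 = 492 → 492 − 360 = 132°
complement +180°: 132 + 180 = 312°
analog 54° ↑ +54°: 312 + 54 = 366 → 366 − 360 = 6°
triadic ↑ +120°: 6 + 120 = 126°
square ↓ −90°: 126 − 90 = 36°

36°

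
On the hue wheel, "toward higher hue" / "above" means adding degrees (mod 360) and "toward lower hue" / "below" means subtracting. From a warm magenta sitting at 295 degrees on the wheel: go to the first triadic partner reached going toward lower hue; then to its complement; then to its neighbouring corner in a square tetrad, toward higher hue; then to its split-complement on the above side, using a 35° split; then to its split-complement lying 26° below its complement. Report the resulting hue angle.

94°

295 − 120 = 175°   (triadic ↓)
175 + 180 = 355°   (complement)
355 + 90 = 445 → 445 − 360 = 85°   (square ↑)
85 + 215 = 300°   (split-comp 35° ↑)
300 + 154 = 454 → 454 − 360 = 94°   (split-comp 26° ↓)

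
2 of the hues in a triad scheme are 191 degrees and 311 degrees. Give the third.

A triad places three hues 120° apart.
The full set through 191° is {71°, 191°, 311°}.
Given {191°, 311°}, the missing hue is 71°.

71°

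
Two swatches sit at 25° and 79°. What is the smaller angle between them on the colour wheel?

54°

|25 − 79| = 54.
54 ≤ 180, so the shorter arc is 54°.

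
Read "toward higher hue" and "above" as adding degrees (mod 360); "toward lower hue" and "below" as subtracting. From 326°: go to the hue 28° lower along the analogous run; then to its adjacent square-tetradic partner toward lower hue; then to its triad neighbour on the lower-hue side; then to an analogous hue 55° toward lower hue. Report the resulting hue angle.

analog 28° ↓ −28°: 326 − 28 = 298°
square ↓ −90°: 298 − 90 = 208°
triadic ↓ −120°: 208 − 120 = 88°
analog 55° ↓ −55°: 88 − 55 = 33°

33°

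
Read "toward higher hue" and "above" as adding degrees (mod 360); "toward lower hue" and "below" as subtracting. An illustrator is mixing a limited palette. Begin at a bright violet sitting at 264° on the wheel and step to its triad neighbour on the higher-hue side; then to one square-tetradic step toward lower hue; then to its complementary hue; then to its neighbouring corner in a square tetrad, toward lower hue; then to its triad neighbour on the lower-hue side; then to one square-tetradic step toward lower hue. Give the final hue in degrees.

264 + 120 = 384 → 384 − 360 = 24°   (triadic ↑)
24 − 90 = -66 → -66 + 360 = 294°   (square ↓)
294 + 180 = 474 → 474 − 360 = 114°   (complement)
114 − 90 = 24°   (square ↓)
24 − 120 = -96 → -96 + 360 = 264°   (triadic ↓)
264 − 90 = 174°   (square ↓)

174°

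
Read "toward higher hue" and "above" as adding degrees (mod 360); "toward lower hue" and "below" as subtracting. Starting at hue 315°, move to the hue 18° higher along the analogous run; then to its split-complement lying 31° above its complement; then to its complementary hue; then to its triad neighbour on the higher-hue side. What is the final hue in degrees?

124°

315 + 18 = 333°   (analog 18° ↑)
333 + 211 = 544 → 544 − 360 = 184°   (split-comp 31° ↑)
184 + 180 = 364 → 364 − 360 = 4°   (complement)
4 + 120 = 124°   (triadic ↑)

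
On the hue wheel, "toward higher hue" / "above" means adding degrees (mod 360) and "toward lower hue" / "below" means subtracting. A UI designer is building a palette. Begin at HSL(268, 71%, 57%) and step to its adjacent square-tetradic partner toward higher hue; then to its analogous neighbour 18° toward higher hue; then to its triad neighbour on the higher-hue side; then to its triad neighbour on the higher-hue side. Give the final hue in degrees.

+90° (square ↑): 268 + 90 = 358°
+18° (analog 18° ↑): 358 + 18 = 376 → 376 − 360 = 16°
+120° (triadic ↑): 16 + 120 = 136°
+120° (triadic ↑): 136 + 120 = 256°

256°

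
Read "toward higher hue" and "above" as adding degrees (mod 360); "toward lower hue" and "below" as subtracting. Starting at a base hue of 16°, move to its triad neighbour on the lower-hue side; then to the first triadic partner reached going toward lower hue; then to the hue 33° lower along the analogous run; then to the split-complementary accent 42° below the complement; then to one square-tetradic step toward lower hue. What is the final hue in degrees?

triadic ↓ −120°: 16 − 120 = -104 → -104 + 360 = 256°
triadic ↓ −120°: 256 − 120 = 136°
analog 33° ↓ −33°: 136 − 33 = 103°
split-comp 42° ↓ +138°: 103 + 138 = 241°
square ↓ −90°: 241 − 90 = 151°

151°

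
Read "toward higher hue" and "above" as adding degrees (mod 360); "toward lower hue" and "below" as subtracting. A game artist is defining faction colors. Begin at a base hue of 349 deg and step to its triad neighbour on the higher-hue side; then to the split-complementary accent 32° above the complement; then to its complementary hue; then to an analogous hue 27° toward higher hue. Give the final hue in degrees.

triadic ↑ +120°: 349 + 120 = 469 → 469 − 360 = 109°
split-comp 32° ↑ +212°: 109 + 212 = 321°
complement +180°: 321 + 180 = 501 → 501 − 360 = 141°
analog 27° ↑ +27°: 141 + 27 = 168°

168°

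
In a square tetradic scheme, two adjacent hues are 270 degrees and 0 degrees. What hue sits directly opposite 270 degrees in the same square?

A square tetradic scheme places four hues 90° apart; opposite corners are 180° apart.
270 + 180 = 450 → 450 − 360 = 90°

90°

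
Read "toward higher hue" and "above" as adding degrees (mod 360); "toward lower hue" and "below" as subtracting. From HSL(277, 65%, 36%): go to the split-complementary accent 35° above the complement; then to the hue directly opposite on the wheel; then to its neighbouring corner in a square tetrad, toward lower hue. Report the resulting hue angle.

277 + 215 = 492 → 492 − 360 = 132°   (split-comp 35° ↑)
132 + 180 = 312°   (complement)
312 − 90 = 222°   (square ↓)

222°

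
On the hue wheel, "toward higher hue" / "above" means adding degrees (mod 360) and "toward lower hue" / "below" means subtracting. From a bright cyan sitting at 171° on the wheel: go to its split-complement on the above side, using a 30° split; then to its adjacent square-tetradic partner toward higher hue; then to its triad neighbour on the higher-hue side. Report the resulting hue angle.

231°

+210° (split-comp 30° ↑): 171 + 210 = 381 → 381 − 360 = 21°
+90° (square ↑): 21 + 90 = 111°
+120° (triadic ↑): 111 + 120 = 231°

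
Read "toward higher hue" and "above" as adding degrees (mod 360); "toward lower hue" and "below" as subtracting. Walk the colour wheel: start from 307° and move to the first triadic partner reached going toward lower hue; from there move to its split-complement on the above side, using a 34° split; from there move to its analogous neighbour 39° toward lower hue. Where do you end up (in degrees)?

2°

307 − 120 = 187°   (triadic ↓)
187 + 214 = 401 → 401 − 360 = 41°   (split-comp 34° ↑)
41 − 39 = 2°   (analog 39° ↓)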